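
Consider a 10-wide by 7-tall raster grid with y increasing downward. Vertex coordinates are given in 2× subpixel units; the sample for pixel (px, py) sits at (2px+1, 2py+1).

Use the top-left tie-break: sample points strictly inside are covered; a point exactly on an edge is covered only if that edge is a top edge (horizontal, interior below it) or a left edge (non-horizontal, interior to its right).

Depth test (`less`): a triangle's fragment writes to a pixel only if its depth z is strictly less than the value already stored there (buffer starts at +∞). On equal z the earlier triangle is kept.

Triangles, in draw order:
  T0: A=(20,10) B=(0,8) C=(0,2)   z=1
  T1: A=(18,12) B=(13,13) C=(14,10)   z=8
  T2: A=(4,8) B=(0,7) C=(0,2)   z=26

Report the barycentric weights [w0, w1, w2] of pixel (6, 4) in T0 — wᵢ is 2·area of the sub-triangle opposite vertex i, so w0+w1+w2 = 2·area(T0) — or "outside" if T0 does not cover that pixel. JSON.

T0:
  2·area = 120
  edge (20, 10)→(0, 8): d=(-20,-2) top-left  bias=+0
  edge (0, 8)→(0, 2): d=(0,-6) top-left  bias=+0
  edge (0, 2)→(20, 10): d=(20,8) right/bottom  bias=-1
    (0,1)@(1, 3): e=[102,6,12] → █
    (1,1)@(3, 3): e=[106,18,-4] → ·
    (0,2)@(1, 5): e=[62,6,52] → █
    (1,2)@(3, 5): e=[66,18,36] → █
    (2,2)@(5, 5): e=[70,30,20] → █
    (3,2)@(7, 5): e=[74,42,4] → █
    (4,2)@(9, 5): e=[78,54,-12] → ·
    (0,3)@(1, 7): e=[22,6,92] → █
    (4,3)@(9, 7): e=[38,54,28] → █
    (5,3)@(11, 7): e=[42,66,12] → █
    (6,3)@(13, 7): e=[46,78,-4] → ·
    (0,4)@(1, 9): e=[-18,6,132] → ·
  covered (15 px):
    · · · · · · · · · ·
    █ · · · · · · · · ·
    █ █ █ █ · · · · · ·
    █ █ █ █ █ █ · · · ·
    · · · · · █ █ █ █ ·
    · · · · · · · · · ·
    · · · · · · · · · ·
T1:
  2·area = 14
  edge (18, 12)→(13, 13): d=(-5,1) right/bottom  bias=-1
  edge (13, 13)→(14, 10): d=(1,-3) top-left  bias=+0
  edge (14, 10)→(18, 12): d=(4,2) right/bottom  bias=-1
    (8,0)@(17, 1): e=[56,0,-42] → ·  [on edge]
    (7,3)@(15, 7): e=[28,0,-14] → ·  [on edge]
    (7,5)@(15, 11): e=[8,4,2] → █
    (8,5)@(17, 11): e=[6,10,-2] → ·
    (6,6)@(13, 13): e=[0,0,14] → ·  [on edge]
    (7,6)@(15, 13): e=[-2,6,10] → ·
  covered (1 px):
    · · · · · · · · · ·
    · · · · · · · · · ·
    · · · · · · · · · ·
    · · · · · · · · · ·
    · · · · · · · · · ·
    · · · · · · · █ · ·
    · · · · · · · · · ·
T2:
  2·area = 20
  edge (4, 8)→(0, 7): d=(-4,-1) top-left  bias=+0
  edge (0, 7)→(0, 2): d=(0,-5) top-left  bias=+0
  edge (0, 2)→(4, 8): d=(4,6) right/bottom  bias=-1
    (0,2)@(1, 5): e=[9,5,6] → █
    (1,2)@(3, 5): e=[11,15,-6] → ·
    (0,3)@(1, 7): e=[1,5,14] → █
    (1,3)@(3, 7): e=[3,15,2] → █
    (2,3)@(5, 7): e=[5,25,-10] → ·
    (0,4)@(1, 9): e=[-7,5,22] → ·
    (1,4)@(3, 9): e=[-5,15,10] → ·
  covered (3 px):
    · · · · · · · · · ·
    · · · · · · · · · ·
    █ · · · · · · · · ·
    █ █ · · · · · · · ·
    · · · · · · · · · ·
    · · · · · · · · · ·
    · · · · · · · · · ·

Final: [78,36,6]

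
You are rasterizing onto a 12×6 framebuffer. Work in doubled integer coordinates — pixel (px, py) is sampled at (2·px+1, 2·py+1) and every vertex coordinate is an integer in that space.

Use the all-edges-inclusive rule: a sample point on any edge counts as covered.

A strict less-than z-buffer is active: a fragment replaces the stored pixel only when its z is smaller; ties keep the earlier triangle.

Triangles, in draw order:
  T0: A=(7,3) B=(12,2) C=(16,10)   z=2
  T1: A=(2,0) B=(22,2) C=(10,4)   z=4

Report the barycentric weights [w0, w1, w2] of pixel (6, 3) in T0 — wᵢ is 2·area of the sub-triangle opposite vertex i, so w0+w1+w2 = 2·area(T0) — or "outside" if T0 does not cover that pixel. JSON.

T0:
  2·area = 44
  edge (7, 3)→(12, 2): d=(5,-1) inclusive
  edge (12, 2)→(16, 10): d=(4,8) inclusive
  edge (16, 10)→(7, 3): d=(-9,-7) inclusive
    (8,0)@(17, 1): e=[0,-44,88] → ·  [on edge]
    (3,1)@(7, 3): e=[0,44,0] → █  [on edge]
    (4,1)@(9, 3): e=[2,28,14] → █
    (5,1)@(11, 3): e=[4,12,28] → █
    (6,1)@(13, 3): e=[6,-4,42] → ·
    (3,2)@(7, 5): e=[10,52,-18] → ·
    (4,2)@(9, 5): e=[12,36,-4] → ·
    (5,2)@(11, 5): e=[14,20,10] → █
    (6,2)@(13, 5): e=[16,4,24] → █
    (7,2)@(15, 5): e=[18,-12,38] → ·
    (5,3)@(11, 7): e=[24,28,-8] → ·
    (6,3)@(13, 7): e=[26,12,6] → █
  covered (7 px):
    · · · · · · · · · · · ·
    · · · █ █ █ · · · · · ·
    · · · · · █ █ · · · · ·
    · · · · · · █ · · · · ·
    · · · · · · · █ · · · ·
    · · · · · · · · · · · ·
T1:
  2·area = 64
  edge (2, 0)→(22, 2): d=(20,2) inclusive
  edge (22, 2)→(10, 4): d=(-12,2) inclusive
  edge (10, 4)→(2, 0): d=(-8,-4) inclusive
    (2,0)@(5, 1): e=[14,46,4] → █
    (3,0)@(7, 1): e=[10,42,12] → █
    (4,0)@(9, 1): e=[6,38,20] → █
    (5,0)@(11, 1): e=[2,34,28] → █
    (6,0)@(13, 1): e=[-2,30,36] → ·
    (2,1)@(5, 3): e=[54,22,-12] → ·
    (3,1)@(7, 3): e=[50,18,-4] → ·
    (4,1)@(9, 3): e=[46,14,4] → █
    (6,1)@(13, 3): e=[38,6,20] → █
    (7,1)@(15, 3): e=[34,2,28] → █
    (8,1)@(17, 3): e=[30,-2,36] → ·
    (4,2)@(9, 5): e=[86,-10,-12] → ·
  covered (8 px):
    · · █ █ █ █ · · · · · ·
    · · · · █ █ █ █ · · · ·
    · · · · · · · · · · · ·
    · · · · · · · · · · · ·
    · · · · · · · · · · · ·
    · · · · · · · · · · · ·

Result: [12,6,26]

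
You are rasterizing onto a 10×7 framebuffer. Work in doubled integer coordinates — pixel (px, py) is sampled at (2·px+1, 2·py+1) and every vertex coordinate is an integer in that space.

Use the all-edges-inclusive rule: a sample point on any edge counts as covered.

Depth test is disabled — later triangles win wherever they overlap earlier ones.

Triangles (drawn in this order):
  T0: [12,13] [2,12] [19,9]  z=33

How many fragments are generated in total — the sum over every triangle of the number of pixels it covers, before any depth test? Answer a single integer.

T0:
  2·area = 47
  edge (12, 13)→(2, 12): d=(-10,-1) inclusive
  edge (2, 12)→(19, 9): d=(17,-3) inclusive
  edge (19, 9)→(12, 13): d=(-7,4) inclusive
    (9,4)@(19, 9): e=[47,0,0] → X  [on edge]
    (4,5)@(9, 11): e=[17,4,26] → X
    (5,5)@(11, 11): e=[19,10,18] → X
    (6,5)@(13, 11): e=[21,16,10] → X
    (7,5)@(15, 11): e=[23,22,2] → X
    (8,5)@(17, 11): e=[25,28,-6] → .
    (9,5)@(19, 11): e=[27,34,-14] → .
    (4,6)@(9, 13): e=[-3,38,12] → .
    (5,6)@(11, 13): e=[-1,44,4] → .
    (6,6)@(13, 13): e=[1,50,-4] → .
    (7,6)@(15, 13): e=[3,56,-12] → .
  covered (5 px):
    . . . . . . . . . .
    . . . . . . . . . .
    . . . . . . . . . .
    . . . . . . . . . .
    . . . . . . . . . X
    . . . . X X X X . .
    . . . . . . . . . .

Final: 5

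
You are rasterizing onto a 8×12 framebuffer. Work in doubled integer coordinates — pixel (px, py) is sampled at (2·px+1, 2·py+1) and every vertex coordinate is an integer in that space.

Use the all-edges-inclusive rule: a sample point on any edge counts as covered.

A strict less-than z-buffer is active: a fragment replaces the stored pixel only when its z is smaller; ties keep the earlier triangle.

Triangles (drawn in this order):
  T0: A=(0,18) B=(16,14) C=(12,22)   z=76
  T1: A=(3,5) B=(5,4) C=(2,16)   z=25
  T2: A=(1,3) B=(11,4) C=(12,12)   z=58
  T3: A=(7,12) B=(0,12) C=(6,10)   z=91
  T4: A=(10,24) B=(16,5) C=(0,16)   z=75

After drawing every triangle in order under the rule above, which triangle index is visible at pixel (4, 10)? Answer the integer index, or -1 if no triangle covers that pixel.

T0:
  2·area = 112
  edge (0, 18)→(16, 14): d=(16,-4) inclusive
  edge (16, 14)→(12, 22): d=(-4,8) inclusive
  edge (12, 22)→(0, 18): d=(-12,-4) inclusive
    (6,7)@(13, 15): e=[4,20,88] → █
    (7,7)@(15, 15): e=[12,4,96] → █
    (2,8)@(5, 17): e=[4,76,32] → █
    (3,8)@(7, 17): e=[12,60,40] → █
    (4,8)@(9, 17): e=[20,44,48] → █
    (5,8)@(11, 17): e=[28,28,56] → █
    (7,8)@(15, 17): e=[44,-4,72] → ·
    (1,9)@(3, 19): e=[28,84,0] → █  [on edge]
    (7,9)@(15, 19): e=[76,-12,48] → ·
    (1,10)@(3, 21): e=[60,76,-24] → ·
    (2,10)@(5, 21): e=[68,60,-16] → ·
    (3,10)@(7, 21): e=[76,44,-8] → ·
    (4,10)@(9, 21): e=[84,28,0] → █  [on edge]
    (7,11)@(15, 23): e=[140,-28,0] → ·  [on edge]
  covered (15 px):
    · · · · · · · ·
    · · · · · · · ·
    · · · · · · · ·
    · · · · · · · ·
    · · · · · · · ·
    · · · · · · · ·
    · · · · · · · ·
    · · · · · · █ █
    · · █ █ █ █ █ ·
    · █ █ █ █ █ █ ·
    · · · · █ █ · ·
    · · · · · · · ·
T1:
  2·area = 21
  edge (3, 5)→(5, 4): d=(2,-1) inclusive
  edge (5, 4)→(2, 16): d=(-3,12) inclusive
  edge (2, 16)→(3, 5): d=(1,-11) inclusive
    (5,0)@(11, 1): e=[0,-63,84] → ·  [on edge]
    (3,1)@(7, 3): e=[0,-21,42] → ·  [on edge]
    (1,2)@(3, 5): e=[0,21,0] → █  [on edge]
    (2,2)@(5, 5): e=[2,-3,22] → ·
    (1,3)@(3, 7): e=[4,15,2] → █
    (2,3)@(5, 7): e=[6,-9,24] → ·
    (1,4)@(3, 9): e=[8,9,4] → █
    (2,4)@(5, 9): e=[10,-15,26] → ·
    (1,5)@(3, 11): e=[12,3,6] → █
    (2,5)@(5, 11): e=[14,-21,28] → ·
    (1,6)@(3, 13): e=[16,-3,8] → ·
  covered (4 px):
    · · · · · · · ·
    · · · · · · · ·
    · █ · · · · · ·
    · █ · · · · · ·
    · █ · · · · · ·
    · █ · · · · · ·
    · · · · · · · ·
    · · · · · · · ·
    · · · · · · · ·
    · · · · · · · ·
    · · · · · · · ·
    · · · · · · · ·
T2:
  2·area = 79
  edge (1, 3)→(11, 4): d=(10,1) inclusive
  edge (11, 4)→(12, 12): d=(1,8) inclusive
  edge (12, 12)→(1, 3): d=(-11,-9) inclusive
    (0,1)@(1, 3): e=[0,79,0] → █  [on edge]
    (1,1)@(3, 3): e=[-2,63,18] → ·
    (0,2)@(1, 5): e=[20,81,-22] → ·
    (2,2)@(5, 5): e=[16,49,14] → █
    (3,2)@(7, 5): e=[14,33,32] → █
    (4,2)@(9, 5): e=[12,17,50] → █
    (5,2)@(11, 5): e=[10,1,68] → █
    (6,2)@(13, 5): e=[8,-15,86] → ·
    (2,3)@(5, 7): e=[36,51,-8] → ·
    (3,3)@(7, 7): e=[34,35,10] → █
    (6,3)@(13, 7): e=[28,-13,64] → ·
    (3,4)@(7, 9): e=[54,37,-12] → ·
  covered (11 px):
    · · · · · · · ·
    █ · · · · · · ·
    · · █ █ █ █ · ·
    · · · █ █ █ · ·
    · · · · █ █ · ·
    · · · · · █ · ·
    · · · · · · · ·
    · · · · · · · ·
    · · · · · · · ·
    · · · · · · · ·
    · · · · · · · ·
    · · · · · · · ·
T3:
  2·area = 14
  edge (7, 12)→(0, 12): d=(-7,0) inclusive
  edge (0, 12)→(6, 10): d=(6,-2) inclusive
  edge (6, 10)→(7, 12): d=(1,2) inclusive
    (7,3)@(15, 7): e=[35,0,-21] → ·  [on edge]
    (4,4)@(9, 9): e=[21,0,-7] → ·  [on edge]
    (1,5)@(3, 11): e=[7,0,7] → █  [on edge]
    (2,5)@(5, 11): e=[7,4,3] → █
    (3,5)@(7, 11): e=[7,8,-1] → ·
    (1,6)@(3, 13): e=[-7,12,9] → ·
    (2,6)@(5, 13): e=[-7,16,5] → ·
  covered (2 px):
    · · · · · · · ·
    · · · · · · · ·
    · · · · · · · ·
    · · · · · · · ·
    · · · · · · · ·
    · █ █ · · · · ·
    · · · · · · · ·
    · · · · · · · ·
    · · · · · · · ·
    · · · · · · · ·
    · · · · · · · ·
    · · · · · · · ·
T4:
  2·area = 238  (B↔C swapped to make it positive)
  edge (10, 24)→(0, 16): d=(-10,-8) inclusive
  edge (0, 16)→(16, 5): d=(16,-11) inclusive
  edge (16, 5)→(10, 24): d=(-6,19) inclusive
    (7,3)@(15, 7): e=[210,21,7] → █
    (5,4)@(11, 9): e=[158,9,71] → █
    (6,4)@(13, 9): e=[174,31,33] → █
    (7,4)@(15, 9): e=[190,53,-5] → ·
    (4,5)@(9, 11): e=[122,19,97] → █
    (7,5)@(15, 11): e=[170,85,-17] → ·
    (2,6)@(5, 13): e=[70,7,161] → █
    (3,6)@(7, 13): e=[86,29,123] → █
    (7,6)@(15, 13): e=[150,117,-29] → ·
    (1,7)@(3, 15): e=[34,17,187] → █
    (6,7)@(13, 15): e=[114,127,-3] → ·
    (1,8)@(3, 17): e=[14,49,175] → █
  covered (28 px):
    · · · · · · · ·
    · · · · · · · ·
    · · · · · · · ·
    · · · · · · · █
    · · · · · █ █ ·
    · · · · █ █ █ ·
    · · █ █ █ █ █ ·
    · █ █ █ █ █ · ·
    · █ █ █ █ █ · ·
    · · █ █ █ █ · ·
    · · · █ █ · · ·
    · · · · █ · · ·

Z-buffer (winner per pixel, '.' = empty):
  . . . . . . . .
  2 . . . . . . .
  . 1 2 2 2 2 . .
  . 1 . 2 2 2 . 4
  . 1 . . 2 2 4 .
  . 1 3 . 4 2 4 .
  . . 4 4 4 4 4 .
  . 4 4 4 4 4 0 0
  . 4 4 4 4 4 0 .
  . 0 4 4 4 4 0 .
  . . . 4 4 0 . .
  . . . . 4 . . .

Result: 4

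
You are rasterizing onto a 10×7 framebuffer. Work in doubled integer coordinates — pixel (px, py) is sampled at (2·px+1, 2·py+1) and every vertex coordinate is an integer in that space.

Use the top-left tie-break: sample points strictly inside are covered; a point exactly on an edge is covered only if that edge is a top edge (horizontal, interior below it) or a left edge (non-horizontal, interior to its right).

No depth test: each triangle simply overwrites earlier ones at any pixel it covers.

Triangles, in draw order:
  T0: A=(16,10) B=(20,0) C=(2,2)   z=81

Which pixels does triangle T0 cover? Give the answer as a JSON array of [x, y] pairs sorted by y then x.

T0:
  2·area = 172  (B↔C swapped to make it positive)
  edge (16, 10)→(2, 2): d=(-14,-8) top-left  bias=+0
  edge (2, 2)→(20, 0): d=(18,-2) top-left  bias=+0
  edge (20, 0)→(16, 10): d=(-4,10) right/bottom  bias=-1
    (5,0)@(11, 1): e=[86,0,86] → X  [on edge]
    (6,0)@(13, 1): e=[102,4,66] → X
    (7,0)@(15, 1): e=[118,8,46] → X
    (8,0)@(17, 1): e=[134,12,26] → X
    (9,0)@(19, 1): e=[150,16,6] → X
    (2,1)@(5, 3): e=[10,24,138] → X
    (3,1)@(7, 3): e=[26,28,118] → X
    (4,1)@(9, 3): e=[42,32,98] → X
    (9,1)@(19, 3): e=[122,52,-2] → .
    (2,2)@(5, 5): e=[-18,60,130] → .
    (3,2)@(7, 5): e=[-2,64,110] → .
    (4,2)@(9, 5): e=[14,68,90] → X
  covered (22 px):
    . . . . . X X X X X
    . . X X X X X X X .
    . . . . X X X X X .
    . . . . . X X X X .
    . . . . . . . X . .
    . . . . . . . . . .
    . . . . . . . . . .

Final: [[5,0],[6,0],[7,0],[8,0],[9,0],[2,1],[3,1],[4,1],[5,1],[6,1],[7,1],[8,1],[4,2],[5,2],[6,2],[7,2],[8,2],[5,3],[6,3],[7,3],[8,3],[7,4]]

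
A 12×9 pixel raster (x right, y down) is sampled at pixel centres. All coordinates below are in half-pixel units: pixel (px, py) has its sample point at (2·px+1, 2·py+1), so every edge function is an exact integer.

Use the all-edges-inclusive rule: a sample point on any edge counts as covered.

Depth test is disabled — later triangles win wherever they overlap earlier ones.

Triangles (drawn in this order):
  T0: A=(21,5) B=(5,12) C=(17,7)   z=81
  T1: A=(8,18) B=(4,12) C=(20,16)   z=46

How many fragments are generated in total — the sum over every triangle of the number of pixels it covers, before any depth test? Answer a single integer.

T0:
  2·area = 4  (B↔C swapped to make it positive)
  edge (21, 5)→(17, 7): d=(-4,2) inclusive
  edge (17, 7)→(5, 12): d=(-12,5) inclusive
  edge (5, 12)→(21, 5): d=(16,-7) inclusive
    (10,2)@(21, 5): e=[0,4,0] → █  [on edge]
    (11,2)@(23, 5): e=[-4,-6,14] → ·
    (8,3)@(17, 7): e=[0,0,4] → █  [on edge]
    (9,3)@(19, 7): e=[-4,-10,18] → ·
    (10,3)@(21, 7): e=[-8,-20,32] → ·
    (6,4)@(13, 9): e=[0,-4,8] → ·  [on edge]
    (8,4)@(17, 9): e=[-8,-24,36] → ·
    (4,5)@(9, 11): e=[0,-8,12] → ·  [on edge]
    (2,6)@(5, 13): e=[0,-12,16] → ·  [on edge]
    (0,7)@(1, 15): e=[0,-16,20] → ·  [on edge]
  covered (2 px):
    · · · · · · · · · · · ·
    · · · · · · · · · · · ·
    · · · · · · · · · · █ ·
    · · · · · · · · █ · · ·
    · · · · · · · · · · · ·
    · · · · · · · · · · · ·
    · · · · · · · · · · · ·
    · · · · · · · · · · · ·
    · · · · · · · · · · · ·
T1:
  2·area = 80
  edge (8, 18)→(4, 12): d=(-4,-6) inclusive
  edge (4, 12)→(20, 16): d=(16,4) inclusive
  edge (20, 16)→(8, 18): d=(-12,2) inclusive
    (2,6)@(5, 13): e=[2,12,66] → █
    (3,6)@(7, 13): e=[14,4,62] → █
    (4,6)@(9, 13): e=[26,-4,58] → ·
    (2,7)@(5, 15): e=[-6,44,42] → ·
    (3,7)@(7, 15): e=[6,36,38] → █
    (4,7)@(9, 15): e=[18,28,34] → █
    (5,7)@(11, 15): e=[30,20,30] → █
    (6,7)@(13, 15): e=[42,12,26] → █
    (7,7)@(15, 15): e=[54,4,22] → █
    (8,7)@(17, 15): e=[66,-4,18] → ·
    (3,8)@(7, 17): e=[-2,68,14] → ·
    (4,8)@(9, 17): e=[10,60,10] → █
  covered (10 px):
    · · · · · · · · · · · ·
    · · · · · · · · · · · ·
    · · · · · · · · · · · ·
    · · · · · · · · · · · ·
    · · · · · · · · · · · ·
    · · · · · · · · · · · ·
    · · █ █ · · · · · · · ·
    · · · █ █ █ █ █ · · · ·
    · · · · █ █ █ · · · · ·

Answer: 12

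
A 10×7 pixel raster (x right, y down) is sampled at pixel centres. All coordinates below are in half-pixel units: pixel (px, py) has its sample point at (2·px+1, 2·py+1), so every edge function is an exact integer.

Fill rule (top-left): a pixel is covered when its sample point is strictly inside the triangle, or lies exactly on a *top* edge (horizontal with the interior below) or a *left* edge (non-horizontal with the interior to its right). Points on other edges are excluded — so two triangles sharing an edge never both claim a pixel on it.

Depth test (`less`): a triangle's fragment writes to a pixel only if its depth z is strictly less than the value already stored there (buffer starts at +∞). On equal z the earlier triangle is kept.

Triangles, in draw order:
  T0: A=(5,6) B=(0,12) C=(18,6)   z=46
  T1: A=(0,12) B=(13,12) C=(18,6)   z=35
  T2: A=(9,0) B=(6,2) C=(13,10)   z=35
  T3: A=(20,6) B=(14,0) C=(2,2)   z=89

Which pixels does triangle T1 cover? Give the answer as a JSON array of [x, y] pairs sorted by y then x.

T0:
  2·area = 78  (B↔C swapped to make it positive)
  edge (5, 6)→(18, 6): d=(13,0) top-left  bias=+0
  edge (18, 6)→(0, 12): d=(-18,6) right/bottom  bias=-1
  edge (0, 12)→(5, 6): d=(5,-6) top-left  bias=+0
    (2,3)@(5, 7): e=[13,60,5] → #
    (3,3)@(7, 7): e=[13,48,17] → #
    (4,3)@(9, 7): e=[13,36,29] → #
    (5,3)@(11, 7): e=[13,24,41] → #
    (6,3)@(13, 7): e=[13,12,53] → #
    (7,3)@(15, 7): e=[13,0,65] → ·  [on edge]
    (1,4)@(3, 9): e=[39,36,3] → #
    (4,4)@(9, 9): e=[39,0,39] → ·  [on edge]
    (5,4)@(11, 9): e=[39,-12,51] → ·
    (6,4)@(13, 9): e=[39,-24,63] → ·
    (0,5)@(1, 11): e=[65,12,1] → #
    (1,5)@(3, 11): e=[65,0,13] → ·  [on edge]
  covered (9 px):
    · · · · · · · · · ·
    · · · · · · · · · ·
    · · · · · · · · · ·
    · · # # # # # · · ·
    · # # # · · · · · ·
    # · · · · · · · · ·
    · · · · · · · · · ·
T1:
  2·area = 78  (B↔C swapped to make it positive)
  edge (0, 12)→(18, 6): d=(18,-6) top-left  bias=+0
  edge (18, 6)→(13, 12): d=(-5,6) right/bottom  bias=-1
  edge (13, 12)→(0, 12): d=(-13,0) right/bottom  bias=-1
    (7,3)@(15, 7): e=[0,13,65] → #  [on edge]
    (8,3)@(17, 7): e=[12,1,65] → #
    (9,3)@(19, 7): e=[24,-11,65] → ·
    (4,4)@(9, 9): e=[0,39,39] → #  [on edge]
    (5,4)@(11, 9): e=[12,27,39] → #
    (6,4)@(13, 9): e=[24,15,39] → #
    (8,4)@(17, 9): e=[48,-9,39] → ·
    (1,5)@(3, 11): e=[0,65,13] → #  [on edge]
    (2,5)@(5, 11): e=[12,53,13] → #
    (3,5)@(7, 11): e=[24,41,13] → #
    (7,5)@(15, 11): e=[72,-7,13] → ·
    (1,6)@(3, 13): e=[36,55,-13] → ·
  covered (12 px):
    · · · · · · · · · ·
    · · · · · · · · · ·
    · · · · · · · · · ·
    · · · · · · · # # ·
    · · · · # # # # · ·
    · # # # # # # · · ·
    · · · · · · · · · ·
T2:
  2·area = 38  (B↔C swapped to make it positive)
  edge (9, 0)→(13, 10): d=(4,10) right/bottom  bias=-1
  edge (13, 10)→(6, 2): d=(-7,-8) top-left  bias=+0
  edge (6, 2)→(9, 0): d=(3,-2) top-left  bias=+0
    (4,0)@(9, 1): e=[4,31,3] → #
    (5,0)@(11, 1): e=[-16,47,7] → ·
    (3,1)@(7, 3): e=[32,1,5] → #
    (5,1)@(11, 3): e=[-8,33,13] → ·
    (3,2)@(7, 5): e=[40,-13,11] → ·
    (4,2)@(9, 5): e=[20,3,15] → #
    (5,2)@(11, 5): e=[0,19,19] → ·  [on edge]
    (4,3)@(9, 7): e=[28,-11,21] → ·
    (5,3)@(11, 7): e=[8,5,25] → #
    (6,3)@(13, 7): e=[-12,21,29] → ·
    (5,4)@(11, 9): e=[16,-9,31] → ·
  covered (5 px):
    · · · · # · · · · ·
    · · · # # · · · · ·
    · · · · # · · · · ·
    · · · · · # · · · ·
    · · · · · · · · · ·
    · · · · · · · · · ·
    · · · · · · · · · ·
T3:
  2·area = 84  (B↔C swapped to make it positive)
  edge (20, 6)→(2, 2): d=(-18,-4) top-left  bias=+0
  edge (2, 2)→(14, 0): d=(12,-2) top-left  bias=+0
  edge (14, 0)→(20, 6): d=(6,6) right/bottom  bias=-1
    (4,0)@(9, 1): e=[46,2,36] → #
    (5,0)@(11, 1): e=[54,6,24] → #
    (6,0)@(13, 1): e=[62,10,12] → #
    (7,0)@(15, 1): e=[70,14,0] → ·  [on edge]
    (3,1)@(7, 3): e=[2,22,60] → #
    (7,1)@(15, 3): e=[34,38,12] → #
    (8,1)@(17, 3): e=[42,42,0] → ·  [on edge]
    (3,2)@(7, 5): e=[-34,46,72] → ·
    (4,2)@(9, 5): e=[-26,50,60] → ·
    (5,2)@(11, 5): e=[-18,54,48] → ·
    (6,2)@(13, 5): e=[-10,58,36] → ·
    (7,2)@(15, 5): e=[-2,62,24] → ·
    (9,2)@(19, 5): e=[14,70,0] → ·  [on edge]
  covered (9 px):
    · · · · # # # · · ·
    · · · # # # # # · ·
    · · · · · · · · # ·
    · · · · · · · · · ·
    · · · · · · · · · ·
    · · · · · · · · · ·
    · · · · · · · · · ·

Answer: [[7,3],[8,3],[4,4],[5,4],[6,4],[7,4],[1,5],[2,5],[3,5],[4,5],[5,5],[6,5]]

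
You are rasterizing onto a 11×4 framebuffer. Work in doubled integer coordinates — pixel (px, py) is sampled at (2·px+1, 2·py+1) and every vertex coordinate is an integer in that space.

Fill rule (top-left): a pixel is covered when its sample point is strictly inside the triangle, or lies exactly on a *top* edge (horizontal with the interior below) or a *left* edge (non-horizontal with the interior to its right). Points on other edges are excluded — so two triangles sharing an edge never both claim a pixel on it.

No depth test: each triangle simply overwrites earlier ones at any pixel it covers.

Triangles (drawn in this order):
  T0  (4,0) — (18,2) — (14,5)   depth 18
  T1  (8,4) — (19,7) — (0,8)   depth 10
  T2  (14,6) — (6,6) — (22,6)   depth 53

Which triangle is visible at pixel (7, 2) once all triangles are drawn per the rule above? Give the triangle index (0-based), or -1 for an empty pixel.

T0:
  2·area = 50
  edge (4, 0)→(18, 2): d=(14,2) right/bottom  bias=-1
  edge (18, 2)→(14, 5): d=(-4,3) right/bottom  bias=-1
  edge (14, 5)→(4, 0): d=(-10,-5) top-left  bias=+0
    (3,0)@(7, 1): e=[8,37,5] → █
    (4,0)@(9, 1): e=[4,31,15] → █
    (5,0)@(11, 1): e=[0,25,25] → ·  [on edge]
    (3,1)@(7, 3): e=[36,29,-15] → ·
    (4,1)@(9, 3): e=[32,23,-5] → ·
    (5,1)@(11, 3): e=[28,17,5] → █
    (6,1)@(13, 3): e=[24,11,15] → █
    (7,1)@(15, 3): e=[20,5,25] → █
    (8,1)@(17, 3): e=[16,-1,35] → ·
    (5,2)@(11, 5): e=[56,9,-15] → ·
    (6,2)@(13, 5): e=[52,3,-5] → ·
    (7,2)@(15, 5): e=[48,-3,5] → ·
  covered (5 px):
    · · · █ █ · · · · · ·
    · · · · · █ █ █ · · ·
    · · · · · · · · · · ·
    · · · · · · · · · · ·
T1:
  2·area = 68
  edge (8, 4)→(19, 7): d=(11,3) right/bottom  bias=-1
  edge (19, 7)→(0, 8): d=(-19,1) right/bottom  bias=-1
  edge (0, 8)→(8, 4): d=(8,-4) top-left  bias=+0
    (3,2)@(7, 5): e=[14,50,4] → █
    (4,2)@(9, 5): e=[8,48,12] → █
    (5,2)@(11, 5): e=[2,46,20] → █
    (6,2)@(13, 5): e=[-4,44,28] → ·
    (1,3)@(3, 7): e=[48,16,4] → █
    (2,3)@(5, 7): e=[42,14,12] → █
    (6,3)@(13, 7): e=[18,6,44] → █
    (7,3)@(15, 7): e=[12,4,52] → █
    (8,3)@(17, 7): e=[6,2,60] → █
    (9,3)@(19, 7): e=[0,0,68] → ·  [on edge]
  covered (11 px):
    · · · · · · · · · · ·
    · · · · · · · · · · ·
    · · · █ █ █ · · · · ·
    · █ █ █ █ █ █ █ █ · ·
T2:
  degenerate (2·area = 0) — covers nothing

Z-buffer (winner per pixel, '.' = empty):
  . . . 0 0 . . . . . .
  . . . . . 0 0 0 . . .
  . . . 1 1 1 . . . . .
  . 1 1 1 1 1 1 1 1 . .

Final: -1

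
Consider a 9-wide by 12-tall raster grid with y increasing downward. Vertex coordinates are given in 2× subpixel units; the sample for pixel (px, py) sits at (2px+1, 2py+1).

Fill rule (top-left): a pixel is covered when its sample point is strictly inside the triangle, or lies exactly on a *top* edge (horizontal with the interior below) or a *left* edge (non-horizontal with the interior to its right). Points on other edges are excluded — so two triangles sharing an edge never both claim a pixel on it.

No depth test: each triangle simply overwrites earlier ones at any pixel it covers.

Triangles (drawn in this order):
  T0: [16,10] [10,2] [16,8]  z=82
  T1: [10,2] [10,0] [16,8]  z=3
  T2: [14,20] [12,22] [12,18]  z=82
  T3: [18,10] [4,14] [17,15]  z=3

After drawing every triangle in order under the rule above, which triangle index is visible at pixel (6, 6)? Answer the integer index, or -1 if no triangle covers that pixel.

T0:
  2·area = 12
  edge (16, 10)→(10, 2): d=(-6,-8) top-left  bias=+0
  edge (10, 2)→(16, 8): d=(6,6) right/bottom  bias=-1
  edge (16, 8)→(16, 10): d=(0,2) right/bottom  bias=-1
    (4,0)@(9, 1): e=[-2,0,14] → ·  [on edge]
    (5,1)@(11, 3): e=[2,0,10] → ·  [on edge]
    (6,2)@(13, 5): e=[6,0,6] → ·  [on edge]
    (7,3)@(15, 7): e=[10,0,2] → ·  [on edge]
    (8,4)@(17, 9): e=[14,0,-2] → ·  [on edge]
  covered (0 px):
    · · · · · · · · ·
    · · · · · · · · ·
    · · · · · · · · ·
    · · · · · · · · ·
    · · · · · · · · ·
    · · · · · · · · ·
    · · · · · · · · ·
    · · · · · · · · ·
    · · · · · · · · ·
    · · · · · · · · ·
    · · · · · · · · ·
    · · · · · · · · ·
T1:
  2·area = 12
  edge (10, 2)→(10, 0): d=(0,-2) top-left  bias=+0
  edge (10, 0)→(16, 8): d=(6,8) right/bottom  bias=-1
  edge (16, 8)→(10, 2): d=(-6,-6) top-left  bias=+0
    (4,0)@(9, 1): e=[-2,14,0] → ·  [on edge]
    (5,1)@(11, 3): e=[2,10,0] → █  [on edge]
    (6,1)@(13, 3): e=[6,-6,12] → ·
    (5,2)@(11, 5): e=[2,22,-12] → ·
    (6,2)@(13, 5): e=[6,6,0] → █  [on edge]
    (7,2)@(15, 5): e=[10,-10,12] → ·
    (6,3)@(13, 7): e=[6,18,-12] → ·
    (7,3)@(15, 7): e=[10,2,0] → █  [on edge]
    (8,3)@(17, 7): e=[14,-14,12] → ·
    (7,4)@(15, 9): e=[10,14,-12] → ·
    (8,4)@(17, 9): e=[14,-2,0] → ·  [on edge]
  covered (3 px):
    · · · · · · · · ·
    · · · · · █ · · ·
    · · · · · · █ · ·
    · · · · · · · █ ·
    · · · · · · · · ·
    · · · · · · · · ·
    · · · · · · · · ·
    · · · · · · · · ·
    · · · · · · · · ·
    · · · · · · · · ·
    · · · · · · · · ·
    · · · · · · · · ·
T2:
  2·area = 8
  edge (14, 20)→(12, 22): d=(-2,2) right/bottom  bias=-1
  edge (12, 22)→(12, 18): d=(0,-4) top-left  bias=+0
  edge (12, 18)→(14, 20): d=(2,2) right/bottom  bias=-1
    (0,3)@(1, 7): e=[52,-44,0] → ·  [on edge]
    (1,4)@(3, 9): e=[44,-36,0] → ·  [on edge]
    (2,5)@(5, 11): e=[36,-28,0] → ·  [on edge]
    (3,6)@(7, 13): e=[28,-20,0] → ·  [on edge]
    (4,7)@(9, 15): e=[20,-12,0] → ·  [on edge]
    (5,8)@(11, 17): e=[12,-4,0] → ·  [on edge]
    (8,8)@(17, 17): e=[0,20,-12] → ·  [on edge]
    (6,9)@(13, 19): e=[4,4,0] → ·  [on edge]
    (7,9)@(15, 19): e=[0,12,-4] → ·  [on edge]
    (6,10)@(13, 21): e=[0,4,4] → ·  [on edge]
    (7,10)@(15, 21): e=[-4,12,0] → ·  [on edge]
    (5,11)@(11, 23): e=[0,-4,12] → ·  [on edge]
    (8,11)@(17, 23): e=[-12,20,0] → ·  [on edge]
  covered (0 px):
    · · · · · · · · ·
    · · · · · · · · ·
    · · · · · · · · ·
    · · · · · · · · ·
    · · · · · · · · ·
    · · · · · · · · ·
    · · · · · · · · ·
    · · · · · · · · ·
    · · · · · · · · ·
    · · · · · · · · ·
    · · · · · · · · ·
    · · · · · · · · ·
T3:
  2·area = 66  (B↔C swapped to make it positive)
  edge (18, 10)→(17, 15): d=(-1,5) right/bottom  bias=-1
  edge (17, 15)→(4, 14): d=(-13,-1) top-left  bias=+0
  edge (4, 14)→(18, 10): d=(14,-4) top-left  bias=+0
    (7,5)@(15, 11): e=[14,50,2] → █
    (8,5)@(17, 11): e=[4,52,10] → █
    (4,6)@(9, 13): e=[42,18,6] → █
    (5,6)@(11, 13): e=[32,20,14] → █
    (6,6)@(13, 13): e=[22,22,22] → █
    (4,7)@(9, 15): e=[40,-8,34] → ·
    (5,7)@(11, 15): e=[30,-6,42] → ·
    (6,7)@(13, 15): e=[20,-4,50] → ·
    (7,7)@(15, 15): e=[10,-2,58] → ·
    (8,7)@(17, 15): e=[0,0,66] → ·  [on edge]
  covered (7 px):
    · · · · · · · · ·
    · · · · · · · · ·
    · · · · · · · · ·
    · · · · · · · · ·
    · · · · · · · · ·
    · · · · · · · █ █
    · · · · █ █ █ █ █
    · · · · · · · · ·
    · · · · · · · · ·
    · · · · · · · · ·
    · · · · · · · · ·
    · · · · · · · · ·

Z-buffer (winner per pixel, '.' = empty):
  . . . . . . . . .
  . . . . . 1 . . .
  . . . . . . 1 . .
  . . . . . . . 1 .
  . . . . . . . . .
  . . . . . . . 3 3
  . . . . 3 3 3 3 3
  . . . . . . . . .
  . . . . . . . . .
  . . . . . . . . .
  . . . . . . . . .
  . . . . . . . . .

Answer: 3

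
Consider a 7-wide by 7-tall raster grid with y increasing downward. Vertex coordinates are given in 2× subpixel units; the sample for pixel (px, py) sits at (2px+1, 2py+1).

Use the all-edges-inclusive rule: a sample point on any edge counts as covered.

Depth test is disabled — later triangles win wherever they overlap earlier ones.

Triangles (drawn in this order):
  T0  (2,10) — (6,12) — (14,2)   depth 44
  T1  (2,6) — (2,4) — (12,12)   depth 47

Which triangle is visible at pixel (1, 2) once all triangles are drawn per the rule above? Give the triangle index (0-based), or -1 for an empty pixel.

T0:
  2·area = 56  (B↔C swapped to make it positive)
  edge (2, 10)→(14, 2): d=(12,-8) inclusive
  edge (14, 2)→(6, 12): d=(-8,10) inclusive
  edge (6, 12)→(2, 10): d=(-4,-2) inclusive
    (6,1)@(13, 3): e=[4,2,50] → #
    (5,2)@(11, 5): e=[12,6,38] → #
    (6,2)@(13, 5): e=[28,-14,42] → ·
    (3,3)@(7, 7): e=[4,30,22] → #
    (4,3)@(9, 7): e=[20,10,26] → #
    (5,3)@(11, 7): e=[36,-10,30] → ·
    (2,4)@(5, 9): e=[12,34,10] → #
    (4,4)@(9, 9): e=[44,-6,18] → ·
    (2,5)@(5, 11): e=[36,18,2] → #
    (3,5)@(7, 11): e=[52,-2,6] → ·
    (2,6)@(5, 13): e=[60,2,-6] → ·
  covered (7 px):
    · · · · · · ·
    · · · · · · #
    · · · · · # ·
    · · · # # · ·
    · · # # · · ·
    · · # · · · ·
    · · · · · · ·
T1:
  2·area = 20
  edge (2, 6)→(2, 4): d=(0,-2) inclusive
  edge (2, 4)→(12, 12): d=(10,8) inclusive
  edge (12, 12)→(2, 6): d=(-10,-6) inclusive
    (1,2)@(3, 5): e=[2,2,16] → #
    (2,2)@(5, 5): e=[6,-14,28] → ·
    (1,3)@(3, 7): e=[2,22,-4] → ·
    (2,3)@(5, 7): e=[6,6,8] → #
    (3,3)@(7, 7): e=[10,-10,20] → ·
    (2,4)@(5, 9): e=[6,26,-12] → ·
    (3,4)@(7, 9): e=[10,10,0] → #  [on edge]
    (4,4)@(9, 9): e=[14,-6,12] → ·
    (3,5)@(7, 11): e=[10,30,-20] → ·
  covered (3 px):
    · · · · · · ·
    · · · · · · ·
    · # · · · · ·
    · · # · · · ·
    · · · # · · ·
    · · · · · · ·
    · · · · · · ·

Z-buffer (winner per pixel, '.' = empty):
  . . . . . . .
  . . . . . . 0
  . 1 . . . 0 .
  . . 1 0 0 . .
  . . 0 1 . . .
  . . 0 . . . .
  . . . . . . .

Answer: 1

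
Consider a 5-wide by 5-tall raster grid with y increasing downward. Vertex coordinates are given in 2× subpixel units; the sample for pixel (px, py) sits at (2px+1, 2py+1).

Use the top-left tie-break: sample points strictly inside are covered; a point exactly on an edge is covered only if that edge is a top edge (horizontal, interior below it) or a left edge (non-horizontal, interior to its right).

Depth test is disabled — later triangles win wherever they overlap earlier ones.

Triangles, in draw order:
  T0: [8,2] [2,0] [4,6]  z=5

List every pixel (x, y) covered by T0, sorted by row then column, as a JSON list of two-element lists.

T0:
  2·area = 32  (B↔C swapped to make it positive)
  edge (8, 2)→(4, 6): d=(-4,4) right/bottom  bias=-1
  edge (4, 6)→(2, 0): d=(-2,-6) top-left  bias=+0
  edge (2, 0)→(8, 2): d=(6,2) right/bottom  bias=-1
    (1,0)@(3, 1): e=[24,4,4] → #
    (2,0)@(5, 1): e=[16,16,0] → ·  [on edge]
    (4,0)@(9, 1): e=[0,40,-8] → ·  [on edge]
    (1,1)@(3, 3): e=[16,0,16] → #  [on edge]
    (2,1)@(5, 3): e=[8,12,12] → #
    (3,1)@(7, 3): e=[0,24,8] → ·  [on edge]
    (1,2)@(3, 5): e=[8,-4,28] → ·
    (2,2)@(5, 5): e=[0,8,24] → ·  [on edge]
    (1,3)@(3, 7): e=[0,-8,40] → ·  [on edge]
    (0,4)@(1, 9): e=[0,-24,56] → ·  [on edge]
    (2,4)@(5, 9): e=[-16,0,48] → ·  [on edge]
  covered (3 px):
    · # · · ·
    · # # · ·
    · · · · ·
    · · · · ·
    · · · · ·

Final: [[1,0],[1,1],[2,1]]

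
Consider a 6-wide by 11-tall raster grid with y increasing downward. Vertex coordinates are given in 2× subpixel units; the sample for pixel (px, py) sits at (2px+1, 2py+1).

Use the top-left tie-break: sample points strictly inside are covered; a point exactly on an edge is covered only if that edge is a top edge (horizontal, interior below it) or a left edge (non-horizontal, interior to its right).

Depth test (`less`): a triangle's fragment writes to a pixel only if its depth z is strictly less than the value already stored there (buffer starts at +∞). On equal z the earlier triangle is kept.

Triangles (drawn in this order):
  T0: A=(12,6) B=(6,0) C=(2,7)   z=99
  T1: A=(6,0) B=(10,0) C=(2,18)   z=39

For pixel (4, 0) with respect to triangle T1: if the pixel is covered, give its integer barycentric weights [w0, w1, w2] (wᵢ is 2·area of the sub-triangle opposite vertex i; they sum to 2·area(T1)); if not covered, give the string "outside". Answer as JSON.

T0:
  2·area = 66  (B↔C swapped to make it positive)
  edge (12, 6)→(2, 7): d=(-10,1) right/bottom  bias=-1
  edge (2, 7)→(6, 0): d=(4,-7) top-left  bias=+0
  edge (6, 0)→(12, 6): d=(6,6) right/bottom  bias=-1
    (3,0)@(7, 1): e=[55,11,0] → .  [on edge]
    (2,1)@(5, 3): e=[37,5,24] → X
    (3,1)@(7, 3): e=[35,19,12] → X
    (4,1)@(9, 3): e=[33,33,0] → .  [on edge]
    (2,2)@(5, 5): e=[17,13,36] → X
    (4,2)@(9, 5): e=[13,41,12] → X
    (5,2)@(11, 5): e=[11,55,0] → .  [on edge]
    (2,3)@(5, 7): e=[-3,21,48] → .
    (3,3)@(7, 7): e=[-5,35,36] → .
    (4,3)@(9, 7): e=[-7,49,24] → .
  covered (5 px):
    . . . . . .
    . . X X . .
    . . X X X .
    . . . . . .
    . . . . . .
    . . . . . .
    . . . . . .
    . . . . . .
    . . . . . .
    . . . . . .
    . . . . . .
T1:
  2·area = 72
  edge (6, 0)→(10, 0): d=(4,0) top-left  bias=+0
  edge (10, 0)→(2, 18): d=(-8,18) right/bottom  bias=-1
  edge (2, 18)→(6, 0): d=(4,-18) top-left  bias=+0
    (3,0)@(7, 1): e=[4,46,22] → X
    (4,0)@(9, 1): e=[4,10,58] → X
    (5,0)@(11, 1): e=[4,-26,94] → .
    (3,1)@(7, 3): e=[12,30,30] → X
    (4,1)@(9, 3): e=[12,-6,66] → .
    (2,2)@(5, 5): e=[20,50,2] → X
    (4,2)@(9, 5): e=[20,-22,74] → .
    (2,3)@(5, 7): e=[28,34,10] → X
    (3,3)@(7, 7): e=[28,-2,46] → .
    (2,4)@(5, 9): e=[36,18,18] → X
    (3,4)@(7, 9): e=[36,-18,54] → .
    (2,5)@(5, 11): e=[44,2,26] → X
  covered (9 px):
    . . . X X .
    . . . X . .
    . . X X . .
    . . X . . .
    . . X . . .
    . . X . . .
    . . . . . .
    . X . . . .
    . . . . . .
    . . . . . .
    . . . . . .

Answer: [10,58,4]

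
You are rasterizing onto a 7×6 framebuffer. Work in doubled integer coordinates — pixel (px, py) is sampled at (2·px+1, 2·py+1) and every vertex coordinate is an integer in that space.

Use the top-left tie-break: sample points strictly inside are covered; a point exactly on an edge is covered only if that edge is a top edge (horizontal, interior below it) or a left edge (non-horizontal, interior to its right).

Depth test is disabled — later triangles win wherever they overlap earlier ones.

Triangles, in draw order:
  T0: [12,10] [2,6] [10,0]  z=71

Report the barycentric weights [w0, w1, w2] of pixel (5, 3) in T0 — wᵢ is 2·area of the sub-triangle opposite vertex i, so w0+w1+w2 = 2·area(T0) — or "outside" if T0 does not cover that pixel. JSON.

T0:
  2·area = 92
  edge (12, 10)→(2, 6): d=(-10,-4) top-left  bias=+0
  edge (2, 6)→(10, 0): d=(8,-6) top-left  bias=+0
  edge (10, 0)→(12, 10): d=(2,10) right/bottom  bias=-1
    (4,0)@(9, 1): e=[78,2,12] → X
    (5,0)@(11, 1): e=[86,14,-8] → .
    (3,1)@(7, 3): e=[50,6,36] → X
    (5,1)@(11, 3): e=[66,30,-4] → .
    (2,2)@(5, 5): e=[22,10,60] → X
    (5,2)@(11, 5): e=[46,46,0] → .  [on edge]
    (2,3)@(5, 7): e=[2,26,64] → X
    (5,3)@(11, 7): e=[26,62,4] → X
    (6,3)@(13, 7): e=[34,74,-16] → .
    (2,4)@(5, 9): e=[-18,42,68] → .
    (3,4)@(7, 9): e=[-10,54,48] → .
    (4,4)@(9, 9): e=[-2,66,28] → .
  covered (11 px):
    . . . . X . .
    . . . X X . .
    . . X X X . .
    . . X X X X .
    . . . . . X .
    . . . . . . .

Answer: [62,4,26]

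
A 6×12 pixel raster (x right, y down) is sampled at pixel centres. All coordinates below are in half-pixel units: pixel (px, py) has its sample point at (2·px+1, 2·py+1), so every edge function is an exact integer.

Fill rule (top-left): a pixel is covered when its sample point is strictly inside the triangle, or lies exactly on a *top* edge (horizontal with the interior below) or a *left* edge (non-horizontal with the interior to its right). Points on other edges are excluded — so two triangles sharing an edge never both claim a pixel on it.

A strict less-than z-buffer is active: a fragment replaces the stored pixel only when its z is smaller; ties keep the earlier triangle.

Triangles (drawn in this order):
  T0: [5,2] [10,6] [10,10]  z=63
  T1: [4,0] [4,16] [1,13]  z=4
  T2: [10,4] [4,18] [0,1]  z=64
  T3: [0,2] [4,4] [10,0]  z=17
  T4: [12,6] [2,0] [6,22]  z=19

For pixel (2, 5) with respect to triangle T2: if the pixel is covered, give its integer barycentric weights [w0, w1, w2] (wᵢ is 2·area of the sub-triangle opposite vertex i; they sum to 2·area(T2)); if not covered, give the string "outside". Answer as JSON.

T0:
  2·area = 20
  edge (5, 2)→(10, 6): d=(5,4) right/bottom  bias=-1
  edge (10, 6)→(10, 10): d=(0,4) right/bottom  bias=-1
  edge (10, 10)→(5, 2): d=(-5,-8) top-left  bias=+0
    (3,2)@(7, 5): e=[7,12,1] → X
    (4,2)@(9, 5): e=[-1,4,17] → .
    (3,3)@(7, 7): e=[17,12,-9] → .
    (4,3)@(9, 7): e=[9,4,7] → X
    (5,3)@(11, 7): e=[1,-4,23] → .
    (4,4)@(9, 9): e=[19,4,-3] → .
  covered (2 px):
    . . . . . .
    . . . . . .
    . . . X . .
    . . . . X .
    . . . . . .
    . . . . . .
    . . . . . .
    . . . . . .
    . . . . . .
    . . . . . .
    . . . . . .
    . . . . . .
T1:
  2·area = 48
  edge (4, 0)→(4, 16): d=(0,16) right/bottom  bias=-1
  edge (4, 16)→(1, 13): d=(-3,-3) top-left  bias=+0
  edge (1, 13)→(4, 0): d=(3,-13) top-left  bias=+0
    (1,2)@(3, 5): e=[16,30,2] → X
    (2,2)@(5, 5): e=[-16,36,28] → .
    (1,3)@(3, 7): e=[16,24,8] → X
    (2,3)@(5, 7): e=[-16,30,34] → .
    (1,4)@(3, 9): e=[16,18,14] → X
    (2,4)@(5, 9): e=[-16,24,40] → .
    (1,5)@(3, 11): e=[16,12,20] → X
    (2,5)@(5, 11): e=[-16,18,46] → .
    (0,6)@(1, 13): e=[48,0,0] → X  [on edge]
    (2,6)@(5, 13): e=[-16,12,52] → .
    (0,7)@(1, 15): e=[48,-6,6] → .
    (1,7)@(3, 15): e=[16,0,32] → X  [on edge]
    (2,8)@(5, 17): e=[-16,0,64] → .  [on edge]
    (3,9)@(7, 19): e=[-48,0,96] → .  [on edge]
    (4,10)@(9, 21): e=[-80,0,128] → .  [on edge]
    (5,11)@(11, 23): e=[-112,0,160] → .  [on edge]
  covered (7 px):
    . . . . . .
    . . . . . .
    . X . . . .
    . X . . . .
    . X . . . .
    . X . . . .
    X X . . . .
    . X . . . .
    . . . . . .
    . . . . . .
    . . . . . .
    . . . . . .
T2:
  2·area = 158
  edge (10, 4)→(4, 18): d=(-6,14) right/bottom  bias=-1
  edge (4, 18)→(0, 1): d=(-4,-17) top-left  bias=+0
  edge (0, 1)→(10, 4): d=(10,3) right/bottom  bias=-1
    (0,1)@(1, 3): e=[132,9,17] → X
    (1,1)@(3, 3): e=[104,43,11] → X
    (2,1)@(5, 3): e=[76,77,5] → X
    (3,1)@(7, 3): e=[48,111,-1] → .
    (0,2)@(1, 5): e=[120,1,37] → X
    (3,2)@(7, 5): e=[36,103,19] → X
    (4,2)@(9, 5): e=[8,137,13] → X
    (5,2)@(11, 5): e=[-20,171,7] → .
    (0,3)@(1, 7): e=[108,-7,57] → .
    (1,3)@(3, 7): e=[80,27,51] → X
    (4,3)@(9, 7): e=[-4,129,33] → .
    (1,4)@(3, 9): e=[68,19,71] → X
    (3,5)@(7, 11): e=[0,79,79] → .  [on edge]
  covered (19 px):
    . . . . . .
    X X X . . .
    X X X X X .
    . X X X . .
    . X X X . .
    . X X . . .
    . X X . . .
    . . X . . .
    . . . . . .
    . . . . . .
    . . . . . .
    . . . . . .
T3:
  2·area = 28  (B↔C swapped to make it positive)
  edge (0, 2)→(10, 0): d=(10,-2) top-left  bias=+0
  edge (10, 0)→(4, 4): d=(-6,4) right/bottom  bias=-1
  edge (4, 4)→(0, 2): d=(-4,-2) top-left  bias=+0
    (2,0)@(5, 1): e=[0,14,14] → X  [on edge]
    (3,0)@(7, 1): e=[4,6,18] → X
    (4,0)@(9, 1): e=[8,-2,22] → .
    (1,1)@(3, 3): e=[16,10,2] → X
    (3,1)@(7, 3): e=[24,-6,10] → .
    (1,2)@(3, 5): e=[36,-2,-6] → .
    (2,2)@(5, 5): e=[40,-10,-2] → .
  covered (4 px):
    . . X X . .
    . X X . . .
    . . . . . .
    . . . . . .
    . . . . . .
    . . . . . .
    . . . . . .
    . . . . . .
    . . . . . .
    . . . . . .
    . . . . . .
    . . . . . .
T4:
  2·area = 196  (B↔C swapped to make it positive)
  edge (12, 6)→(6, 22): d=(-6,16) right/bottom  bias=-1
  edge (6, 22)→(2, 0): d=(-4,-22) top-left  bias=+0
  edge (2, 0)→(12, 6): d=(10,6) right/bottom  bias=-1
    (1,0)@(3, 1): e=[174,18,4] → X
    (2,0)@(5, 1): e=[142,62,-8] → .
    (1,1)@(3, 3): e=[162,10,24] → X
    (2,1)@(5, 3): e=[130,54,12] → X
    (3,1)@(7, 3): e=[98,98,0] → .  [on edge]
    (1,2)@(3, 5): e=[150,2,44] → X
    (3,2)@(7, 5): e=[86,90,20] → X
    (4,2)@(9, 5): e=[54,134,8] → X
    (5,2)@(11, 5): e=[22,178,-4] → .
    (1,3)@(3, 7): e=[138,-6,64] → .
    (2,3)@(5, 7): e=[106,38,52] → X
    (5,3)@(11, 7): e=[10,170,16] → X
  covered (24 px):
    . X . . . .
    . X X . . .
    . X X X X .
    . . X X X X
    . . X X X .
    . . X X X .
    . . X X X .
    . . X X . .
    . . . X . .
    . . . X . .
    . . . . . .
    . . . . . .

Result: [45,85,28]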